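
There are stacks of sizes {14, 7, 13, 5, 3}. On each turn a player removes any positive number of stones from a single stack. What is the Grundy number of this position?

2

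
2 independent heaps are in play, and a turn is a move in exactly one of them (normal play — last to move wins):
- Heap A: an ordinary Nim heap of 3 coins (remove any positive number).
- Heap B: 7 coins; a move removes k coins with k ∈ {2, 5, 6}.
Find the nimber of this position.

0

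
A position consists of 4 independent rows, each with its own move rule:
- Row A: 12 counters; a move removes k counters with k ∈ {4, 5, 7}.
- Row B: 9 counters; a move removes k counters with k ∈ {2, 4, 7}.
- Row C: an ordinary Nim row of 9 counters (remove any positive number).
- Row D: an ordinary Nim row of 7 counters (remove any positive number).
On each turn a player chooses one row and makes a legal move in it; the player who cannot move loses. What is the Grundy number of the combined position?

For row A, compute g(0), g(1), … with moves {4, 5, 7}:
k:     0  1  2  3  4  5  6  7  8  9 10 11 12
g(k):  0  0  0  0  1  1  1  1  2  2  2  0  0
So g(12) = 0.
Build the Grundy sequence for row B with g(k) = mex{g(k−s) : s ∈ {2, 4, 7}, s ≤ k}:
g(0) = mex{} = 0
g(1) = mex{} = 0
g(2) = mex{0} = 1
g(3) = mex{0} = 1
g(4) = mex{0,1} = 2
g(5) = mex{0,1} = 2
g(6) = mex{1,2} = 0
g(7) = mex{0,1,2} = 3
g(8) = mex{0,2} = 1
g(9) = mex{1,2,3} = 0
So g(9) = 0.
Row C is a plain Nim row of size 9, so its Grundy value is 9.
Row D is a plain Nim row of size 7, so its Grundy value is 7.
The value of a disjunctive sum is the nim-sum of the parts.
Combined value = 0 ⊕ 0 ⊕ 9 ⊕ 7 = 14.

14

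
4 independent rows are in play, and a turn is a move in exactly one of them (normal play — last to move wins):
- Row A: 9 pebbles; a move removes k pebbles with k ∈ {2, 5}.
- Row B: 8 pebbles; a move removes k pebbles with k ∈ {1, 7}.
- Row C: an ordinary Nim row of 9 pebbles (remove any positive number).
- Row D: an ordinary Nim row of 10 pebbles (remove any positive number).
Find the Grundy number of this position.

Build the Grundy sequence for row A with g(k) = mex{g(k−s) : s ∈ {2, 5}, s ≤ k}:
g(0) = mex{} = 0
g(1) = mex{} = 0
g(2) = mex{0} = 1
g(3) = mex{0} = 1
g(4) = mex{1} = 0
g(5) = mex{0,1} = 2
g(6) = mex{0} = 1
g(7) = mex{1,2} = 0
g(8) = mex{1} = 0
g(9) = mex{0} = 1
So g(9) = 1.
For row B, compute g(0), g(1), … with moves {1, 7}:
k:     0  1  2  3  4  5  6  7  8
g(k):  0  1  0  1  0  1  0  1  0
So g(8) = 0.
Row C is a plain Nim row of size 9, so its Grundy value is 9.
Row D is a plain Nim row of size 10, so its Grundy value is 10.
By the Sprague-Grundy theorem, the Grundy value of a sum of independent games is the XOR of the component values.
Combined value = 1 XOR 0 XOR 9 XOR 10 = 2.

2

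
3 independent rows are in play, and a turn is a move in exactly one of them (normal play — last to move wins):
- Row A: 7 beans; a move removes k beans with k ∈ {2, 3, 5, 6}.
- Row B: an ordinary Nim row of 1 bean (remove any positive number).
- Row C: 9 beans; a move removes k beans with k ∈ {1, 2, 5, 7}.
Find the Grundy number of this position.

2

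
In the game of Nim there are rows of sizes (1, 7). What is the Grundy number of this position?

In binary:
  001  (1)
  111  (7)
  ---
  110  (6)

6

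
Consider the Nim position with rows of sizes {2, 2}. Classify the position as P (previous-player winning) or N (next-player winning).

Compute the nim-sum pairwise:
2 ^ 2 = 0
The nim-sum is 0, so this is a P-position: the player to move is in a losing position under optimal play.

P-position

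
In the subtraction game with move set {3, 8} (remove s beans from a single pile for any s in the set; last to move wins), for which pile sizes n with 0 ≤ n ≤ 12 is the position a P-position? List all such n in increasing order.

0, 1, 2, 6, 7, 11, 12

Grundy values for subtraction set {3, 8}:
g(0) = mex{} = 0
g(1) = mex{} = 0
g(2) = mex{} = 0
g(3) = mex{0} = 1
g(4) = mex{0} = 1
g(5) = mex{0} = 1
g(6) = mex{1} = 0
g(7) = mex{1} = 0
g(8) = mex{0,1} = 2
g(9) = mex{0} = 1
g(10) = mex{0} = 1
g(11) = mex{1,2} = 0
g(12) = mex{1} = 0
The P-positions (g = 0) in 0..12 are 0, 1, 2, 6, 7, 11, 12.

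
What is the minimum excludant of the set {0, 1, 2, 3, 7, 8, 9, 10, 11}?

4

The values 0, 1, 2, 3 are all present; 4 is the first non-negative integer missing from the set.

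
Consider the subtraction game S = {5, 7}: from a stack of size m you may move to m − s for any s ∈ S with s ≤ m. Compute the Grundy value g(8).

Build the Grundy sequence with g(k) = mex{g(k−s) : s ∈ {5, 7}, s ≤ k}:
k:     0  1  2  3  4  5  6  7  8
g(k):  0  0  0  0  0  1  1  1  1
So g(8) = 1.

1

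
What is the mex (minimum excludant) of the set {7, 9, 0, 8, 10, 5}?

1

0 is in the set but 1 is not, so the mex is 1.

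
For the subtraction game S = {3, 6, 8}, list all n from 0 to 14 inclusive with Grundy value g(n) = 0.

Build the Grundy sequence with g(k) = mex{g(k−s) : s ∈ {3, 6, 8}, s ≤ k}:
g(0) = mex{} = 0
g(1) = mex{} = 0
g(2) = mex{} = 0
g(3) = mex{0} = 1
g(4) = mex{0} = 1
g(5) = mex{0} = 1
g(6) = mex{0,1} = 2
g(7) = mex{0,1} = 2
g(8) = mex{0,1} = 2
g(9) = mex{0,1,2} = 3
g(10) = mex{0,1,2} = 3
g(11) = mex{1,2} = 0
g(12) = mex{1,2,3} = 0
g(13) = mex{1,2,3} = 0
g(14) = mex{0,2} = 1
The P-positions (g = 0) in 0..14 are 0, 1, 2, 11, 12, 13.

0, 1, 2, 11, 12, 13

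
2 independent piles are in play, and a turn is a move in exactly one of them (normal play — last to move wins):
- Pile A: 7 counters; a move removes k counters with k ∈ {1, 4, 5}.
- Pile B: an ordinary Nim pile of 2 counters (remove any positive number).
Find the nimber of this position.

1

For pile A, compute g(0), g(1), … with moves {1, 4, 5}:
k:     0  1  2  3  4  5  6  7
g(k):  0  1  0  1  2  3  2  3
So g(7) = 3.
Pile B is a plain Nim pile of size 2, so its Grundy value is 2.
The value of a disjunctive sum is the nim-sum of the parts.
Combined value = 3 XOR 2 = 1.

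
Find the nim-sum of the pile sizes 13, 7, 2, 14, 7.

Compute the nim-sum pairwise:
13 XOR 7 = 10
10 XOR 2 = 8
8 XOR 14 = 6
6 XOR 7 = 1

1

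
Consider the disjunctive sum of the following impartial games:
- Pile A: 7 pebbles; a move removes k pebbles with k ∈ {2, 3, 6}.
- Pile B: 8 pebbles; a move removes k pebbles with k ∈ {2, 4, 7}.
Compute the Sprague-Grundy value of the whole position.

0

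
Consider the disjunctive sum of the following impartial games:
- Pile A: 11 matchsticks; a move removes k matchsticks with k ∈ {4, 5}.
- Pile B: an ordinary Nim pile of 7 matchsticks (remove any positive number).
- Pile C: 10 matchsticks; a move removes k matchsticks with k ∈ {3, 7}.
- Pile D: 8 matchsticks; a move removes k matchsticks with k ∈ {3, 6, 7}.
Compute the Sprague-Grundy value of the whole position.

Grundy values for pile A (subtraction set {4, 5}):
g(0) = mex{} = 0
g(1) = mex{} = 0
g(2) = mex{} = 0
g(3) = mex{} = 0
g(4) = mex{0} = 1
g(5) = mex{0} = 1
g(6) = mex{0} = 1
g(7) = mex{0} = 1
g(8) = mex{0,1} = 2
g(9) = mex{1} = 0
g(10) = mex{1} = 0
g(11) = mex{1} = 0
So g(11) = 0.
Pile B is a plain Nim pile of size 7, so its Grundy value is 7.
Grundy values for pile C (subtraction set {3, 7}):
k:     0  1  2  3  4  5  6  7  8  9 10
g(k):  0  0  0  1  1  1  0  2  2  1  0
So g(10) = 0.
Build the Grundy sequence for pile D with g(k) = mex{g(k−s) : s ∈ {3, 6, 7}, s ≤ k}:
g(0) = mex{} = 0
g(1) = mex{} = 0
g(2) = mex{} = 0
g(3) = mex{0} = 1
g(4) = mex{0} = 1
g(5) = mex{0} = 1
g(6) = mex{0,1} = 2
g(7) = mex{0,1} = 2
g(8) = mex{0,1} = 2
So g(8) = 2.
By the Sprague-Grundy theorem, the Grundy value of a sum of independent games is the XOR of the component values.
Combined value = 0 ⊕ 7 ⊕ 0 ⊕ 2 = 5.

5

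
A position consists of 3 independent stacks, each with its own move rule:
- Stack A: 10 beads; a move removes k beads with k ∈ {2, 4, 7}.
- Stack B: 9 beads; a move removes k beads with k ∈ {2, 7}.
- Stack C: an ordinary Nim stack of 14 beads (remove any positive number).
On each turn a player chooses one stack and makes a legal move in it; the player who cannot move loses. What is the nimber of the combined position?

Grundy values for stack A (subtraction set {2, 4, 7}):
g(0) = mex{} = 0
g(1) = mex{} = 0
g(2) = mex{0} = 1
g(3) = mex{0} = 1
g(4) = mex{0,1} = 2
g(5) = mex{0,1} = 2
g(6) = mex{1,2} = 0
g(7) = mex{0,1,2} = 3
g(8) = mex{0,2} = 1
g(9) = mex{1,2,3} = 0
g(10) = mex{0,1} = 2
So g(10) = 2.
Grundy values for stack B (subtraction set {2, 7}):
k:     0  1  2  3  4  5  6  7  8  9
g(k):  0  0  1  1  0  0  1  1  2  0
So g(9) = 0.
Stack C is a plain Nim stack of size 14, so its Grundy value is 14.
The value of a disjunctive sum is the nim-sum of the parts.
Combined value = 2 ⊕ 0 ⊕ 14 = 12.

12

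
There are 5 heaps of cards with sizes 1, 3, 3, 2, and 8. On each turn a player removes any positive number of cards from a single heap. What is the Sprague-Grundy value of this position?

Compute the nim-sum pairwise:
1 ⊕ 3 = 2
2 ⊕ 3 = 1
1 ⊕ 2 = 3
3 ⊕ 8 = 11

11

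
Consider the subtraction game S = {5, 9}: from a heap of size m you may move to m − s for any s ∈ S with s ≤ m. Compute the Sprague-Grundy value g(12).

2

Compute g(0), g(1), … for moves {5, 9}:
g(0) = mex{} = 0
g(1) = mex{} = 0
g(2) = mex{} = 0
g(3) = mex{} = 0
g(4) = mex{} = 0
g(5) = mex{0} = 1
g(6) = mex{0} = 1
g(7) = mex{0} = 1
g(8) = mex{0} = 1
g(9) = mex{0} = 1
g(10) = mex{0,1} = 2
g(11) = mex{0,1} = 2
g(12) = mex{0,1} = 2
So g(12) = 2.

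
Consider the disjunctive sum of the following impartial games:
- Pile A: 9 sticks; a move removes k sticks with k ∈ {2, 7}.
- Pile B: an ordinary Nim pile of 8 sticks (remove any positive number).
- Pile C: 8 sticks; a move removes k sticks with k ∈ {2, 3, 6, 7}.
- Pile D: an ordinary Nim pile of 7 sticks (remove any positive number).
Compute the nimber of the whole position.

For pile A, compute g(0), g(1), … with moves {2, 7}:
g(0) = mex{} = 0
g(1) = mex{} = 0
g(2) = mex{0} = 1
g(3) = mex{0} = 1
g(4) = mex{1} = 0
g(5) = mex{1} = 0
g(6) = mex{0} = 1
g(7) = mex{0} = 1
g(8) = mex{0,1} = 2
g(9) = mex{1} = 0
So g(9) = 0.
Pile B is a plain Nim pile of size 8, so its Grundy value is 8.
Grundy values for pile C (subtraction set {2, 3, 6, 7}):
k:     0  1  2  3  4  5  6  7  8
g(k):  0  0  1  1  2  0  3  1  2
So g(8) = 2.
Pile D is a plain Nim pile of size 7, so its Grundy value is 7.
By the Sprague-Grundy theorem, the Grundy value of a sum of independent games is the XOR of the component values.
Combined value = 0 XOR 8 XOR 2 XOR 7 = 13.

13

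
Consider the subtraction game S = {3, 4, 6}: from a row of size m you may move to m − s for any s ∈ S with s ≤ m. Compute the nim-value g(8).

2

Compute g(0), g(1), … for moves {3, 4, 6}:
k:     0  1  2  3  4  5  6  7  8
g(k):  0  0  0  1  1  1  2  2  2
So g(8) = 2.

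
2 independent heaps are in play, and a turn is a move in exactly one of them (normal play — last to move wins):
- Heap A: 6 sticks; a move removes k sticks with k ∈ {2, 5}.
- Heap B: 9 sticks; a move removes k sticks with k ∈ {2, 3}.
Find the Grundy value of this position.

3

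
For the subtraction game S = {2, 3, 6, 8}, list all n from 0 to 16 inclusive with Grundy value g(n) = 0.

0, 1, 5, 10, 14, 15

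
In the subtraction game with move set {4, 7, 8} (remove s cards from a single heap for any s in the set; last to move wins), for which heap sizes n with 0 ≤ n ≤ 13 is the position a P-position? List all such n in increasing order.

0, 1, 2, 3, 12, 13

Build the Grundy sequence with g(k) = mex{g(k−s) : s ∈ {4, 7, 8}, s ≤ k}:
g(0) = mex{} = 0
g(1) = mex{} = 0
g(2) = mex{} = 0
g(3) = mex{} = 0
g(4) = mex{0} = 1
g(5) = mex{0} = 1
g(6) = mex{0} = 1
g(7) = mex{0} = 1
g(8) = mex{0,1} = 2
g(9) = mex{0,1} = 2
g(10) = mex{0,1} = 2
g(11) = mex{0,1} = 2
g(12) = mex{1,2} = 0
g(13) = mex{1,2} = 0
The P-positions (g = 0) in 0..13 are 0, 1, 2, 3, 12, 13.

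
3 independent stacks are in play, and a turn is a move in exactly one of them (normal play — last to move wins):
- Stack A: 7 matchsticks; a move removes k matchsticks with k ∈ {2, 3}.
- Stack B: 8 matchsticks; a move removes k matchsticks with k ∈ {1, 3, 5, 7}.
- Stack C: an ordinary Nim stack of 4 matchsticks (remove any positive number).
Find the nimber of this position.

5

Build the Grundy sequence for stack A with g(k) = mex{g(k−s) : s ∈ {2, 3}, s ≤ k}:
k:     0  1  2  3  4  5  6  7
g(k):  0  0  1  1  2  0  0  1
So g(7) = 1.
Build the Grundy sequence for stack B with g(k) = mex{g(k−s) : s ∈ {1, 3, 5, 7}, s ≤ k}:
k:     0  1  2  3  4  5  6  7  8
g(k):  0  1  0  1  0  1  0  1  0
So g(8) = 0.
Stack C is a plain Nim stack of size 4, so its Grundy value is 4.
The value of a disjunctive sum is the nim-sum of the parts.
Combined value = 1 ⊕ 0 ⊕ 4 = 5.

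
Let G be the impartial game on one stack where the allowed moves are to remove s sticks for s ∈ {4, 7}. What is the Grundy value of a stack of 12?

Compute g(0), g(1), … for moves {4, 7}:
k:     0  1  2  3  4  5  6  7  8  9 10 11 12
g(k):  0  0  0  0  1  1  1  1  2  2  2  0  0
So g(12) = 0.

0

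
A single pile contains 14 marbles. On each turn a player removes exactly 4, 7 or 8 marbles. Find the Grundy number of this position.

0

Compute g(0), g(1), … for moves {4, 7, 8}:
k:     0  1  2  3  4  5  6  7  8  9 10 11 12 13 14
g(k):  0  0  0  0  1  1  1  1  2  2  2  2  0  0  0
So g(14) = 0.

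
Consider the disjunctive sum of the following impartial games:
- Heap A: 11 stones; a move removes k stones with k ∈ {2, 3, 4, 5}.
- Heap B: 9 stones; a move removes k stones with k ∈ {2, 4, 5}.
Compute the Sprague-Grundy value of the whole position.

For heap A, compute g(0), g(1), … with moves {2, 3, 4, 5}:
g(0) = mex{} = 0
g(1) = mex{} = 0
g(2) = mex{0} = 1
g(3) = mex{0} = 1
g(4) = mex{0,1} = 2
g(5) = mex{0,1} = 2
g(6) = mex{0,1,2} = 3
g(7) = mex{1,2} = 0
g(8) = mex{1,2,3} = 0
g(9) = mex{0,2,3} = 1
g(10) = mex{0,2,3} = 1
g(11) = mex{0,1,3} = 2
So g(11) = 2.
Grundy values for heap B (subtraction set {2, 4, 5}):
g(0) = mex{} = 0
g(1) = mex{} = 0
g(2) = mex{0} = 1
g(3) = mex{0} = 1
g(4) = mex{0,1} = 2
g(5) = mex{0,1} = 2
g(6) = mex{0,1,2} = 3
g(7) = mex{1,2} = 0
g(8) = mex{1,2,3} = 0
g(9) = mex{0,2} = 1
So g(9) = 1.
The value of a disjunctive sum is the nim-sum of the parts.
Combined value = 2 ⊕ 1 = 3.

3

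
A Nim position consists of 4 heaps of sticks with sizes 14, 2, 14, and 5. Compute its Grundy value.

7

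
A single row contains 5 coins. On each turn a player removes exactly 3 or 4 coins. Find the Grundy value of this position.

1

Compute g(0), g(1), … for moves {3, 4}:
k:     0  1  2  3  4  5
g(k):  0  0  0  1  1  1
So g(5) = 1.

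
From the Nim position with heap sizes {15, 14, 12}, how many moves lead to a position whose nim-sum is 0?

3

Nim-sum: 15 ⊕ 14 ⊕ 12 = 13.
The overall nim-sum is X = 13. A heap of size p has a winning move iff p XOR X < p (reduce it to p XOR X).
  15: 15 XOR 13 = 2 < 15 — winning move (to 2).
  14: 14 XOR 13 = 3 < 14 — winning move (to 3).
  12: 12 XOR 13 = 1 < 12 — winning move (to 1).
That gives 3 winning moves.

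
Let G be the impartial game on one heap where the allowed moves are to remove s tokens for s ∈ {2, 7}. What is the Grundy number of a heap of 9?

0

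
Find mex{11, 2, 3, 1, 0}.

The values 0, 1, 2, 3 are all present; 4 is the first non-negative integer missing from the set.

4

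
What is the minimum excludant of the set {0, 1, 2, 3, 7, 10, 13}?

4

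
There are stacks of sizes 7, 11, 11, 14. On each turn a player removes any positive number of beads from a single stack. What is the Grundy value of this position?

9

Write each in binary and XOR column by column:
  0111  (7)
  1011  (11)
  1011  (11)
  1110  (14)
  ----
  1001  (9)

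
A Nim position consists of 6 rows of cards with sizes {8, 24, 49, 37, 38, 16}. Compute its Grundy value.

50

Nim-sum: 8 ^ 24 ^ 49 ^ 37 ^ 38 ^ 16 = 50.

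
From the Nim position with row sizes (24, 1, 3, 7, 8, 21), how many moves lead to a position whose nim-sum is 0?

0

Compute the nim-sum pairwise:
24 ^ 1 = 25
25 ^ 3 = 26
26 ^ 7 = 29
29 ^ 8 = 21
21 ^ 21 = 0
The nim-sum is already 0, so every move leaves a nonzero nim-sum — there are no winning moves.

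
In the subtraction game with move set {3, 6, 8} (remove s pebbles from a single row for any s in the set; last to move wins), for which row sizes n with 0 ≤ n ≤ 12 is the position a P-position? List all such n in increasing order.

0, 1, 2, 11, 12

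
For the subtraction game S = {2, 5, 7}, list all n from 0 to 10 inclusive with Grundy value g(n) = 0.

0, 1, 4, 10

Grundy values for subtraction set {2, 5, 7}:
k:     0  1  2  3  4  5  6  7  8  9 10
g(k):  0  0  1  1  0  2  1  3  2  2  0
The P-positions (g = 0) in 0..10 are 0, 1, 4, 10.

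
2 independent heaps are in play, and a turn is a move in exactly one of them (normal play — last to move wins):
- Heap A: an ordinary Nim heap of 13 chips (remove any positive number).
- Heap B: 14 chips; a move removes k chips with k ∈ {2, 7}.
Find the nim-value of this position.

13

Heap A is a plain Nim heap of size 13, so its Grundy value is 13.
Grundy values for heap B (subtraction set {2, 7}):
k:     0  1  2  3  4  5  6  7  8  9 10 11 12 13 14
g(k):  0  0  1  1  0  0  1  1  2  0  0  1  1  0  0
So g(14) = 0.
The value of a disjunctive sum is the nim-sum of the parts.
Combined value = 13 ⊕ 0 = 13.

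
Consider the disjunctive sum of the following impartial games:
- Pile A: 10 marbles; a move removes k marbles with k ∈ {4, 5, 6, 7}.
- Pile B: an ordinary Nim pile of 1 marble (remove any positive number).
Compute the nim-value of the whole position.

3

For pile A, compute g(0), g(1), … with moves {4, 5, 6, 7}:
k:     0  1  2  3  4  5  6  7  8  9 10
g(k):  0  0  0  0  1  1  1  1  2  2  2
So g(10) = 2.
Pile B is a plain Nim pile of size 1, so its Grundy value is 1.
The value of a disjunctive sum is the nim-sum of the parts.
Combined value = 2 XOR 1 = 3.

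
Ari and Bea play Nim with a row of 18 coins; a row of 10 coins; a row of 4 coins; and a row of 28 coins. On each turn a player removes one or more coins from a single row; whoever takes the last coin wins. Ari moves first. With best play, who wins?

Nim-sum: 18 ⊕ 10 ⊕ 4 ⊕ 28 = 0.
The nim-sum is 0, so this is a P-position: the player to move is in a losing position under optimal play; Ari is about to move from it and so loses — Bea wins.

Bea wins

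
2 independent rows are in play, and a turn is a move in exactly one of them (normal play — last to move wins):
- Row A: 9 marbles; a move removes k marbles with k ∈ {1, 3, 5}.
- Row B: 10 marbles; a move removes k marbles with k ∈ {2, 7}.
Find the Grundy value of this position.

1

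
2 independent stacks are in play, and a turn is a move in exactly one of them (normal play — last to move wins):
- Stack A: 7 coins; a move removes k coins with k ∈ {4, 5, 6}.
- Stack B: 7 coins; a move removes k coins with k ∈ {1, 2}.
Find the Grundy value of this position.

0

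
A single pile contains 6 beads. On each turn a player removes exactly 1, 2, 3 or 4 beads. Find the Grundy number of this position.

Build the Grundy sequence with g(k) = mex{g(k−s) : s ∈ {1, 2, 3, 4}, s ≤ k}:
g(0) = mex{} = 0
g(1) = mex{0} = 1
g(2) = mex{0,1} = 2
g(3) = mex{0,1,2} = 3
g(4) = mex{0,1,2,3} = 4
g(5) = mex{1,2,3,4} = 0
g(6) = mex{0,2,3,4} = 1
So g(6) = 1.

1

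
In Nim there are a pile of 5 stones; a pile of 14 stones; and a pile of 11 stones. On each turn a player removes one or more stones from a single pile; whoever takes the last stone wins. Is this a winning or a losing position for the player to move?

Losing position

Compute the nim-sum pairwise:
5 ⊕ 14 = 11
11 ⊕ 11 = 0
The nim-sum is 0, so this is a P-position: the player to move is in a losing position under optimal play.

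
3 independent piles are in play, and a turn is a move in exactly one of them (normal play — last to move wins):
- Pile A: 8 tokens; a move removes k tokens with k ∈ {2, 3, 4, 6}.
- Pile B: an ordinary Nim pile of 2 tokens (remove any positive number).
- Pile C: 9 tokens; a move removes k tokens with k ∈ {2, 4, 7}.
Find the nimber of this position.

2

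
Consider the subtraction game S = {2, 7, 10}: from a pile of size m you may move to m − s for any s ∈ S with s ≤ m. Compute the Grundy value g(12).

2

Compute g(0), g(1), … for moves {2, 7, 10}:
k:     0  1  2  3  4  5  6  7  8  9 10 11 12
g(k):  0  0  1  1  0  0  1  1  2  0  3  1  2
So g(12) = 2.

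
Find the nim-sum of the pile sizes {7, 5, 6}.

4

Compute the nim-sum pairwise:
7 ⊕ 5 = 2
2 ⊕ 6 = 4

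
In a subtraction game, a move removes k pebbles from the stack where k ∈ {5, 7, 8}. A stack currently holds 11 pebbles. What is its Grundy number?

2

Build the Grundy sequence with g(k) = mex{g(k−s) : s ∈ {5, 7, 8}, s ≤ k}:
k:     0  1  2  3  4  5  6  7  8  9 10 11
g(k):  0  0  0  0  0  1  1  1  1  1  2  2
So g(11) = 2.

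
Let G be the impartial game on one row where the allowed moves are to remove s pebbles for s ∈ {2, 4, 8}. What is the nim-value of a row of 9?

1

Grundy values for subtraction set {2, 4, 8}:
g(0) = mex{} = 0
g(1) = mex{} = 0
g(2) = mex{0} = 1
g(3) = mex{0} = 1
g(4) = mex{0,1} = 2
g(5) = mex{0,1} = 2
g(6) = mex{1,2} = 0
g(7) = mex{1,2} = 0
g(8) = mex{0,2} = 1
g(9) = mex{0,2} = 1
So g(9) = 1.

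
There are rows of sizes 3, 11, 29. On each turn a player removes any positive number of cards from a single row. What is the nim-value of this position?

21

In binary:
  00011  (3)
  01011  (11)
  11101  (29)
  -----
  10101  (21)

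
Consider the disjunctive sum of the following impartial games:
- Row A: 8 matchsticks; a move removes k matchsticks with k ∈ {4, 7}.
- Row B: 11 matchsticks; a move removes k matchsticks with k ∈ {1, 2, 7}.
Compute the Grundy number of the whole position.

0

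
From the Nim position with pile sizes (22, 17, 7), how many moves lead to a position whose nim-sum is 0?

0

Nim-sum: 22 ⊕ 17 ⊕ 7 = 0.
The nim-sum is already 0, so every move leaves a nonzero nim-sum — there are no winning moves.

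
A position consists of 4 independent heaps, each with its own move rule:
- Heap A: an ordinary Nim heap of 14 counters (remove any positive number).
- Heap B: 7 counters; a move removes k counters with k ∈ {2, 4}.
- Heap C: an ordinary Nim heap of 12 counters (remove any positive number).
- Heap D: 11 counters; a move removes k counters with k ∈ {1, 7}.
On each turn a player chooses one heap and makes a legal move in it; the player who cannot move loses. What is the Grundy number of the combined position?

Heap A is a plain Nim heap of size 14, so its Grundy value is 14.
Build the Grundy sequence for heap B with g(k) = mex{g(k−s) : s ∈ {2, 4}, s ≤ k}:
k:     0  1  2  3  4  5  6  7
g(k):  0  0  1  1  2  2  0  0
So g(7) = 0.
Heap C is a plain Nim heap of size 12, so its Grundy value is 12.
Build the Grundy sequence for heap D with g(k) = mex{g(k−s) : s ∈ {1, 7}, s ≤ k}:
g(0) = mex{} = 0
g(1) = mex{0} = 1
g(2) = mex{1} = 0
g(3) = mex{0} = 1
g(4) = mex{1} = 0
g(5) = mex{0} = 1
g(6) = mex{1} = 0
g(7) = mex{0} = 1
g(8) = mex{1} = 0
g(9) = mex{0} = 1
g(10) = mex{1} = 0
g(11) = mex{0} = 1
So g(11) = 1.
By the Sprague-Grundy theorem, the Grundy value of a sum of independent games is the XOR of the component values.
Combined value = 14 ⊕ 0 ⊕ 12 ⊕ 1 = 3.

3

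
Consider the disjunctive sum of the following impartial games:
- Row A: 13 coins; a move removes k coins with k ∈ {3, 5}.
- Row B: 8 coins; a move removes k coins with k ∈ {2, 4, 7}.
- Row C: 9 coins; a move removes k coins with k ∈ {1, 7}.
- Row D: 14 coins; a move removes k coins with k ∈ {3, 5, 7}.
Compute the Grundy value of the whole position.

Build the Grundy sequence for row A with g(k) = mex{g(k−s) : s ∈ {3, 5}, s ≤ k}:
g(0) = mex{} = 0
g(1) = mex{} = 0
g(2) = mex{} = 0
g(3) = mex{0} = 1
g(4) = mex{0} = 1
g(5) = mex{0} = 1
g(6) = mex{0,1} = 2
g(7) = mex{0,1} = 2
g(8) = mex{1} = 0
g(9) = mex{1,2} = 0
g(10) = mex{1,2} = 0
g(11) = mex{0,2} = 1
g(12) = mex{0,2} = 1
g(13) = mex{0} = 1
So g(13) = 1.
Build the Grundy sequence for row B with g(k) = mex{g(k−s) : s ∈ {2, 4, 7}, s ≤ k}:
k:     0  1  2  3  4  5  6  7  8
g(k):  0  0  1  1  2  2  0  3  1
So g(8) = 1.
For row C, compute g(0), g(1), … with moves {1, 7}:
g(0) = mex{} = 0
g(1) = mex{0} = 1
g(2) = mex{1} = 0
g(3) = mex{0} = 1
g(4) = mex{1} = 0
g(5) = mex{0} = 1
g(6) = mex{1} = 0
g(7) = mex{0} = 1
g(8) = mex{1} = 0
g(9) = mex{0} = 1
So g(9) = 1.
Build the Grundy sequence for row D with g(k) = mex{g(k−s) : s ∈ {3, 5, 7}, s ≤ k}:
g(0) = mex{} = 0
g(1) = mex{} = 0
g(2) = mex{} = 0
g(3) = mex{0} = 1
g(4) = mex{0} = 1
g(5) = mex{0} = 1
g(6) = mex{0,1} = 2
g(7) = mex{0,1} = 2
g(8) = mex{0,1} = 2
g(9) = mex{0,1,2} = 3
g(10) = mex{1,2} = 0
g(11) = mex{1,2} = 0
g(12) = mex{1,2,3} = 0
g(13) = mex{0,2} = 1
g(14) = mex{0,2,3} = 1
So g(14) = 1.
The value of a disjunctive sum is the nim-sum of the parts.
Combined value = 1 XOR 1 XOR 1 XOR 1 = 0.

0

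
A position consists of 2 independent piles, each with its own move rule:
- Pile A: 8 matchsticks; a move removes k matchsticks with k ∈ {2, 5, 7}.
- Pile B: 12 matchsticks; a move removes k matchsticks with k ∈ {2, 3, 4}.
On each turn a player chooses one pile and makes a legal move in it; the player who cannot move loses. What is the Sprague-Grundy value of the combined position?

2

Grundy values for pile A (subtraction set {2, 5, 7}):
g(0) = mex{} = 0
g(1) = mex{} = 0
g(2) = mex{0} = 1
g(3) = mex{0} = 1
g(4) = mex{1} = 0
g(5) = mex{0,1} = 2
g(6) = mex{0} = 1
g(7) = mex{0,1,2} = 3
g(8) = mex{0,1} = 2
So g(8) = 2.
For pile B, compute g(0), g(1), … with moves {2, 3, 4}:
k:     0  1  2  3  4  5  6  7  8  9 10 11 12
g(k):  0  0  1  1  2  2  0  0  1  1  2  2  0
So g(12) = 0.
The value of a disjunctive sum is the nim-sum of the parts.
Combined value = 2 XOR 0 = 2.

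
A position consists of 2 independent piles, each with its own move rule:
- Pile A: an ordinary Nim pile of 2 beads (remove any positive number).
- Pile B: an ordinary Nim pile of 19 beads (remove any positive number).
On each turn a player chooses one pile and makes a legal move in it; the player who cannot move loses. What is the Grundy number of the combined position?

Pile A is a plain Nim pile of size 2, so its Grundy value is 2.
Pile B is a plain Nim pile of size 19, so its Grundy value is 19.
The value of a disjunctive sum is the nim-sum of the parts.
Combined value = 2 XOR 19 = 17.

17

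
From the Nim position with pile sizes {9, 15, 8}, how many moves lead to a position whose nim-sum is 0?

3

Bitwise XOR of the heap sizes:
  1001  (9)
  1111  (15)
  1000  (8)
  ----
  1110  (14)
The overall nim-sum is X = 14. A pile of size p has a winning move iff p XOR X < p (reduce it to p XOR X).
  9: 9 XOR 14 = 7 < 9 — winning move (to 7).
  15: 15 XOR 14 = 1 < 15 — winning move (to 1).
  8: 8 XOR 14 = 6 < 8 — winning move (to 6).
That gives 3 winning moves.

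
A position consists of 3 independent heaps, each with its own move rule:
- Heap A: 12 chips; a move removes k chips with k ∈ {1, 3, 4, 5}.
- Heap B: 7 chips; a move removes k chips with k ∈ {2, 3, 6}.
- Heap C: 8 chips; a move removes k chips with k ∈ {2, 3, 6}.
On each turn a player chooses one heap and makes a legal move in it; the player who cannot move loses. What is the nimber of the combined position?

1

Grundy values for heap A (subtraction set {1, 3, 4, 5}):
g(0) = mex{} = 0
g(1) = mex{0} = 1
g(2) = mex{1} = 0
g(3) = mex{0} = 1
g(4) = mex{0,1} = 2
g(5) = mex{0,1,2} = 3
g(6) = mex{0,1,3} = 2
g(7) = mex{0,1,2} = 3
g(8) = mex{1,2,3} = 0
g(9) = mex{0,2,3} = 1
g(10) = mex{1,2,3} = 0
g(11) = mex{0,2,3} = 1
g(12) = mex{0,1,3} = 2
So g(12) = 2.
Build the Grundy sequence for heap B with g(k) = mex{g(k−s) : s ∈ {2, 3, 6}, s ≤ k}:
k:     0  1  2  3  4  5  6  7
g(k):  0  0  1  1  2  0  3  1
So g(7) = 1.
For heap C, compute g(0), g(1), … with moves {2, 3, 6}:
g(0) = mex{} = 0
g(1) = mex{} = 0
g(2) = mex{0} = 1
g(3) = mex{0} = 1
g(4) = mex{0,1} = 2
g(5) = mex{1} = 0
g(6) = mex{0,1,2} = 3
g(7) = mex{0,2} = 1
g(8) = mex{0,1,3} = 2
So g(8) = 2.
The value of a disjunctive sum is the nim-sum of the parts.
Combined value = 2 XOR 1 XOR 2 = 1.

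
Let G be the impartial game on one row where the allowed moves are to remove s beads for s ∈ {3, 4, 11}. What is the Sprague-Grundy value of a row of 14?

Grundy values for subtraction set {3, 4, 11}:
k:     0  1  2  3  4  5  6  7  8  9 10 11 12 13 14
g(k):  0  0  0  1  1  1  2  0  0  0  1  1  1  2  0
So g(14) = 0.

0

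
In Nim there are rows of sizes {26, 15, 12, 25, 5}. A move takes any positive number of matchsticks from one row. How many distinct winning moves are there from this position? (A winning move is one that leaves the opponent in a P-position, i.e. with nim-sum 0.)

3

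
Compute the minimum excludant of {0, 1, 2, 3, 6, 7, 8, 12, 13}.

The values 0, 1, 2, 3 are all present; 4 is the first non-negative integer missing from the set.

4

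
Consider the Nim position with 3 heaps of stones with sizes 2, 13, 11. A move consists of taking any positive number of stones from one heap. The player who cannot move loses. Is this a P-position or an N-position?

N-position

In binary:
  0010  (2)
  1101  (13)
  1011  (11)
  ----
  0100  (4)
The nim-sum is 4 ≠ 0, so this is an N-position: the player to move can win.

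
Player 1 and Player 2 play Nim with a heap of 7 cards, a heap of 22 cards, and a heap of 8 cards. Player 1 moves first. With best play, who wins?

Player 1 wins

Nim-sum: 7 XOR 22 XOR 8 = 25.
The nim-sum is 25 ≠ 0, so this is an N-position: the player to move can win; Player 1 has a winning move.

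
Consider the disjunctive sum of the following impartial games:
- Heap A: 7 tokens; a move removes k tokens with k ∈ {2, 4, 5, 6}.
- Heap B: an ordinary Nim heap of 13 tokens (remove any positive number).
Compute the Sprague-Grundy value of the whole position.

14

For heap A, compute g(0), g(1), … with moves {2, 4, 5, 6}:
g(0) = mex{} = 0
g(1) = mex{} = 0
g(2) = mex{0} = 1
g(3) = mex{0} = 1
g(4) = mex{0,1} = 2
g(5) = mex{0,1} = 2
g(6) = mex{0,1,2} = 3
g(7) = mex{0,1,2} = 3
So g(7) = 3.
Heap B is a plain Nim heap of size 13, so its Grundy value is 13.
By the Sprague-Grundy theorem, the Grundy value of a sum of independent games is the XOR of the component values.
Combined value = 3 ⊕ 13 = 14.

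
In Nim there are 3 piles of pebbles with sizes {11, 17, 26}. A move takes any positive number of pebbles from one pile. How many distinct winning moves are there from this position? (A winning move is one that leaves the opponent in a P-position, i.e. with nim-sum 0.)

0

Nim-sum: 11 ⊕ 17 ⊕ 26 = 0.
The nim-sum is already 0, so every move leaves a nonzero nim-sum — there are no winning moves.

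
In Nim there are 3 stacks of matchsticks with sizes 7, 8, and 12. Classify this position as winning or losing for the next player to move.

Winning position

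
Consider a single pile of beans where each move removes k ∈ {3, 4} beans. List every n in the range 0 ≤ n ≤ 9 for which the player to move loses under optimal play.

Grundy values for subtraction set {3, 4}:
g(0) = mex{} = 0
g(1) = mex{} = 0
g(2) = mex{} = 0
g(3) = mex{0} = 1
g(4) = mex{0} = 1
g(5) = mex{0} = 1
g(6) = mex{0,1} = 2
g(7) = mex{1} = 0
g(8) = mex{1} = 0
g(9) = mex{1,2} = 0
The P-positions (g = 0) in 0..9 are 0, 1, 2, 7, 8, 9.

0, 1, 2, 7, 8, 9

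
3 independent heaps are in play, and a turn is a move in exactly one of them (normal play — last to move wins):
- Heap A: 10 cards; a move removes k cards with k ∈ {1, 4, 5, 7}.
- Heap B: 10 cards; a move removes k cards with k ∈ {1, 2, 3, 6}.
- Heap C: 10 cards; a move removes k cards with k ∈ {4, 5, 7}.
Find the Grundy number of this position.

0

Grundy values for heap A (subtraction set {1, 4, 5, 7}):
g(0) = mex{} = 0
g(1) = mex{0} = 1
g(2) = mex{1} = 0
g(3) = mex{0} = 1
g(4) = mex{0,1} = 2
g(5) = mex{0,1,2} = 3
g(6) = mex{0,1,3} = 2
g(7) = mex{0,1,2} = 3
g(8) = mex{1,2,3} = 0
g(9) = mex{0,2,3} = 1
g(10) = mex{1,2,3} = 0
So g(10) = 0.
For heap B, compute g(0), g(1), … with moves {1, 2, 3, 6}:
g(0) = mex{} = 0
g(1) = mex{0} = 1
g(2) = mex{0,1} = 2
g(3) = mex{0,1,2} = 3
g(4) = mex{1,2,3} = 0
g(5) = mex{0,2,3} = 1
g(6) = mex{0,1,3} = 2
g(7) = mex{0,1,2} = 3
g(8) = mex{1,2,3} = 0
g(9) = mex{0,2,3} = 1
g(10) = mex{0,1,3} = 2
So g(10) = 2.
Build the Grundy sequence for heap C with g(k) = mex{g(k−s) : s ∈ {4, 5, 7}, s ≤ k}:
g(0) = mex{} = 0
g(1) = mex{} = 0
g(2) = mex{} = 0
g(3) = mex{} = 0
g(4) = mex{0} = 1
g(5) = mex{0} = 1
g(6) = mex{0} = 1
g(7) = mex{0} = 1
g(8) = mex{0,1} = 2
g(9) = mex{0,1} = 2
g(10) = mex{0,1} = 2
So g(10) = 2.
The value of a disjunctive sum is the nim-sum of the parts.
Combined value = 0 XOR 2 XOR 2 = 0.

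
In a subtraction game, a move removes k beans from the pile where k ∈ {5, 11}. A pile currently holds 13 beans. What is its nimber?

2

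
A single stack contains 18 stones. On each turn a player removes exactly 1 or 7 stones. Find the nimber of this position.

0

Build the Grundy sequence with g(k) = mex{g(k−s) : s ∈ {1, 7}, s ≤ k}:
k:     0  1  2  3  4  5  6  7  8  9 10 11 12 13 14 15 16 17 18
g(k):  0  1  0  1  0  1  0  1  0  1  0  1  0  1  0  1  0  1  0
So g(18) = 0.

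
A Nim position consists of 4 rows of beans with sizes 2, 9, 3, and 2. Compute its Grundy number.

10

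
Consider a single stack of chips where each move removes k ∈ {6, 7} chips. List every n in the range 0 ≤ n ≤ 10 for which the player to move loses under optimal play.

0, 1, 2, 3, 4, 5

Compute g(0), g(1), … for moves {6, 7}:
k:     0  1  2  3  4  5  6  7  8  9 10
g(k):  0  0  0  0  0  0  1  1  1  1  1
The P-positions (g = 0) in 0..10 are 0, 1, 2, 3, 4, 5.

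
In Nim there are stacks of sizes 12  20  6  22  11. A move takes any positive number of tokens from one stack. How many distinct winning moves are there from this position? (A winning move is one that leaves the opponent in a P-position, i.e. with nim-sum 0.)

Compute the nim-sum pairwise:
12 XOR 20 = 24
24 XOR 6 = 30
30 XOR 22 = 8
8 XOR 11 = 3
The overall nim-sum is X = 3. A stack of size p has a winning move iff p XOR X < p (reduce it to p XOR X).
  12: 12 XOR 3 = 15 ≥ 12 — no move.
  20: 20 XOR 3 = 23 ≥ 20 — no move.
  6: 6 XOR 3 = 5 < 6 — winning move (to 5).
  22: 22 XOR 3 = 21 < 22 — winning move (to 21).
  11: 11 XOR 3 = 8 < 11 — winning move (to 8).
That gives 3 winning moves.

3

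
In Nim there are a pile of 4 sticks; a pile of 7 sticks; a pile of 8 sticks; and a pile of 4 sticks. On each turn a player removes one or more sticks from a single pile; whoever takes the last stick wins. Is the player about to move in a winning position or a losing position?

Winning position

Bitwise XOR of the heap sizes:
  0100  (4)
  0111  (7)
  1000  (8)
  0100  (4)
  ----
  1111  (15)
The nim-sum is 15 ≠ 0, so this is an N-position: the player to move can win.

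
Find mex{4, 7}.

0 is not in the set, so the mex is 0.

0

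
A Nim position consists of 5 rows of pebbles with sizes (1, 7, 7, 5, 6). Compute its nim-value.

2

In binary:
  001  (1)
  111  (7)
  111  (7)
  101  (5)
  110  (6)
  ---
  010  (2)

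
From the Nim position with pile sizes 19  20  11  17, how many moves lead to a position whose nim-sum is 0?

3

Compute the nim-sum pairwise:
19 ⊕ 20 = 7
7 ⊕ 11 = 12
12 ⊕ 17 = 29
The overall nim-sum is X = 29. A pile of size p has a winning move iff p XOR X < p (reduce it to p XOR X).
  19: 19 XOR 29 = 14 < 19 — winning move (to 14).
  20: 20 XOR 29 = 9 < 20 — winning move (to 9).
  11: 11 XOR 29 = 22 ≥ 11 — no move.
  17: 17 XOR 29 = 12 < 17 — winning move (to 12).
That gives 3 winning moves.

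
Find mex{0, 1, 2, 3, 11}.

The values 0, 1, 2, 3 are all present; 4 is the first non-negative integer missing from the set.

4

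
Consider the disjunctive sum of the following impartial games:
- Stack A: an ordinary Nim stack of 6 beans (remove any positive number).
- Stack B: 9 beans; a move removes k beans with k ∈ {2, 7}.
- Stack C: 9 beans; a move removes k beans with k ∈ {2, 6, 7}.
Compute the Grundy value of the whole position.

Stack A is a plain Nim stack of size 6, so its Grundy value is 6.
For stack B, compute g(0), g(1), … with moves {2, 7}:
g(0) = mex{} = 0
g(1) = mex{} = 0
g(2) = mex{0} = 1
g(3) = mex{0} = 1
g(4) = mex{1} = 0
g(5) = mex{1} = 0
g(6) = mex{0} = 1
g(7) = mex{0} = 1
g(8) = mex{0,1} = 2
g(9) = mex{1} = 0
So g(9) = 0.
Build the Grundy sequence for stack C with g(k) = mex{g(k−s) : s ∈ {2, 6, 7}, s ≤ k}:
k:     0  1  2  3  4  5  6  7  8  9
g(k):  0  0  1  1  0  0  1  1  2  0
So g(9) = 0.
By the Sprague-Grundy theorem, the Grundy value of a sum of independent games is the XOR of the component values.
Combined value = 6 XOR 0 XOR 0 = 6.

6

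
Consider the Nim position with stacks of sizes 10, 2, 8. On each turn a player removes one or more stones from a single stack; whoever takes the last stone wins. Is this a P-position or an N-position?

P-position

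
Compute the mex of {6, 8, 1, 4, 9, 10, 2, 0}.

3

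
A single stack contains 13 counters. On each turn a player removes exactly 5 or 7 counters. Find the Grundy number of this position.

0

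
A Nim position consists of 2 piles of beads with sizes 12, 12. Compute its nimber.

0

In binary:
  1100  (12)
  1100  (12)
  ----
  0000  (0)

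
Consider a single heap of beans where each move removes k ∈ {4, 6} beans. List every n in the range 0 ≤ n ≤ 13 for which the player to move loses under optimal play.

0, 1, 2, 3, 10, 11, 12, 13

Compute g(0), g(1), … for moves {4, 6}:
g(0) = mex{} = 0
g(1) = mex{} = 0
g(2) = mex{} = 0
g(3) = mex{} = 0
g(4) = mex{0} = 1
g(5) = mex{0} = 1
g(6) = mex{0} = 1
g(7) = mex{0} = 1
g(8) = mex{0,1} = 2
g(9) = mex{0,1} = 2
g(10) = mex{1} = 0
g(11) = mex{1} = 0
g(12) = mex{1,2} = 0
g(13) = mex{1,2} = 0
The P-positions (g = 0) in 0..13 are 0, 1, 2, 3, 10, 11, 12, 13.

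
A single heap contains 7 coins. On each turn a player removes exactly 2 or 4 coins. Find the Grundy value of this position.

0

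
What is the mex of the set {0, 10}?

1

0 is in the set but 1 is not, so the mex is 1.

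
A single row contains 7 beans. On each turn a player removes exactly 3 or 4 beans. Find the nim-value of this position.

0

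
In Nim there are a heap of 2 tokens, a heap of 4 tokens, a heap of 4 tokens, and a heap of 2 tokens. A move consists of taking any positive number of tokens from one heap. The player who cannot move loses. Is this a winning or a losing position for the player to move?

Losing position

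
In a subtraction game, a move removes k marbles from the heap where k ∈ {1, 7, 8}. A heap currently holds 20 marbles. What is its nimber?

1

Grundy values for subtraction set {1, 7, 8}:
k:     0  1  2  3  4  5  6  7  8  9 10 11 12 13 14 15 16 17 18 19 20
g(k):  0  1  0  1  0  1  0  1  2  3  2  3  2  3  2  0  1  0  1  0  1
So g(20) = 1.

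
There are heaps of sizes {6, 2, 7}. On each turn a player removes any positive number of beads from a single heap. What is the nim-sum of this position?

3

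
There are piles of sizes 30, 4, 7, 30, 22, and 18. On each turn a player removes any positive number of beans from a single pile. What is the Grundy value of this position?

Compute the nim-sum pairwise:
30 ⊕ 4 = 26
26 ⊕ 7 = 29
29 ⊕ 30 = 3
3 ⊕ 22 = 21
21 ⊕ 18 = 7

7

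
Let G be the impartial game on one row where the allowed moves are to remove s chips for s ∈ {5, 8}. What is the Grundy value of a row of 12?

Grundy values for subtraction set {5, 8}:
k:     0  1  2  3  4  5  6  7  8  9 10 11 12
g(k):  0  0  0  0  0  1  1  1  1  1  2  2  2
So g(12) = 2.

2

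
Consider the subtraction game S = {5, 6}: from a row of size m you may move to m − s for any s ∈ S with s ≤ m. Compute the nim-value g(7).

Grundy values for subtraction set {5, 6}:
k:     0  1  2  3  4  5  6  7
g(k):  0  0  0  0  0  1  1  1
So g(7) = 1.

1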